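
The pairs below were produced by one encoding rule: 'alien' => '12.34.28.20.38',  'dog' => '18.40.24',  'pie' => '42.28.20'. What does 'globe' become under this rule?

a(#1)→12 and l(#12)→34: differences scale by 2, so n = 2·pos + 10. Each letter becomes 2×(its alphabet position, a=1..z=26) + 10.
Applying it to globe: g=7→24, l=12→34, o=15→40, b=2→14, e=5→20.

24.34.40.14.20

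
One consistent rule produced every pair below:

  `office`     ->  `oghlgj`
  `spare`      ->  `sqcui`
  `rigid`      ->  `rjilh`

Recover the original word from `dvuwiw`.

In office: o→o is +0, f→g is +1, f→h is +2, i→l is +3 — the shift increases by 1 each position. Each letter shifts forward by its position index (0, 1, 2, …) — the shift grows by one for each successive letter.
Undoing it on dvuwiw: d−0=d, v−1=u, u−2=s, w−3=t, i−4=e, w−5=r.

duster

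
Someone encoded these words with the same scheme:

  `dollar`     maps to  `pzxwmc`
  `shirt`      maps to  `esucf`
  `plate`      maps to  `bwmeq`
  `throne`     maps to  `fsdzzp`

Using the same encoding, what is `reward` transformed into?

Shifts by position in dollar: pos 0: d→p (+12), pos 1: o→z (+11), pos 2: l→x (+12), pos 3: l→w (+11) — repeating every 2. A repeating key of period 2 is used — shifts +12, +11 over and over.
For reward: r+12=d, e+11=p, w+12=i, a+11=l, r+12=d, d+11=o.

dpildo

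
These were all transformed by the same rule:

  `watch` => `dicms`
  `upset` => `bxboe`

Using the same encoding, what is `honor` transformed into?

In watch: w→d is +7, a→i is +8, t→c is +9, c→m is +10 — the shift increases by 1 each position. Each letter shifts forward by (position + 7), i.e. 7, 8, 9, … — the shift grows by one for each successive letter.
Applying it to honor: h+7=o, o+8=w, n+9=w, o+10=y, r+11=c.

owwyc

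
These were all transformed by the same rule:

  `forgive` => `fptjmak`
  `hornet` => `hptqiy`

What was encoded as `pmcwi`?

In forgive: f→f is +0, o→p is +1, r→t is +2, g→j is +3 — the shift increases by 1 each position. Letter i (0-indexed) is shifted by i+0, so successive shifts are 0, 1, 2, ….
Decoding pmcwi: p−0=p, m−1=l, c−2=a, w−3=t, i−4=e.

plate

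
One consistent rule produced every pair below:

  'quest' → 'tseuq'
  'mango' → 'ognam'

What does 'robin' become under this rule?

nibor

The output letters match the input read backwards: quest reversed is tseuq. The word is simply reversed.
On robin: reverse → nibor.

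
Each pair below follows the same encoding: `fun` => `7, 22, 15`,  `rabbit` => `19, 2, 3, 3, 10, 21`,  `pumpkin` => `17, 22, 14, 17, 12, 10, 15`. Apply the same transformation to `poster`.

17, 16, 20, 21, 6, 19

f is letter #6 and maps to 7: an offset of 1. Letters become their 1-based position plus 1 (so a→2, b→3, …).
On poster: p=16→17, o=15→16, s=19→20, t=20→21, e=5→6, r=18→19.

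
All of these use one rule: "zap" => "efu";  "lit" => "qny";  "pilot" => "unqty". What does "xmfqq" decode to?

Compare letters: z→e is +5, a→f is +5, p→u is +5 — a constant shift. It's a constant shift of +5 (ROT5).
Undoing it on xmfqq: x−5=s, m−5=h, f−5=a, q−5=l, q−5=l.

shall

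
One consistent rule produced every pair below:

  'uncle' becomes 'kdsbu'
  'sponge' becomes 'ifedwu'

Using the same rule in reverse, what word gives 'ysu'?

ice

Compare letters: u→k is +16, n→d is +16, c→s is +16 — a constant shift. This is a Caesar cipher with shift 16.
Decoding ysu: y−16=i, s−16=c, u−16=e.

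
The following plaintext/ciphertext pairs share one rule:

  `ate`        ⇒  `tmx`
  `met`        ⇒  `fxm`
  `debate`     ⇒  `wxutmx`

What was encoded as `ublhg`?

Compare letters: a→t is +19, t→m is +19, e→x is +19 — a constant shift. This is a Caesar cipher with shift 19.
Undoing it on ublhg: u−19=b, b−19=i, l−19=s, h−19=o, g−19=n.

bison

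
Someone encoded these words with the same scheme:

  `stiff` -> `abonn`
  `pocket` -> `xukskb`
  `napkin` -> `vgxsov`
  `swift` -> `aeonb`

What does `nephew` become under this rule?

vkxpke

The rule splits by letter class: vowels +6, consonants +8.
On nephew: n(cons)+8=v, e(vowel)+6=k, p(cons)+8=x, h(cons)+8=p, e(vowel)+6=k, w(cons)+8=e.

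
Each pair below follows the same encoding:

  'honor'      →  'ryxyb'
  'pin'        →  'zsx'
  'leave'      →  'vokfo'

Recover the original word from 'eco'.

use

It's a constant shift of +10 (ROT10).
Undoing it on eco: e−10=u, c−10=s, o−10=e.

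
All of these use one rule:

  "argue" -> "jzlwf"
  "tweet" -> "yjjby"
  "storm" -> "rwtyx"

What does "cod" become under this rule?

ith

The output letters match the input read backwards, each shifted +5: argue reversed is eugra. Read the word backwards and shift each letter +5.
On cod: reverse → doc; then shift: d+5=i, o+5=t, c+5=h.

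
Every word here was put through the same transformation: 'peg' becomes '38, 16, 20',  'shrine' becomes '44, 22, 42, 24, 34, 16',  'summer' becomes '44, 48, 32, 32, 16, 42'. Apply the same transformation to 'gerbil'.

Each letter becomes 2×(its alphabet position, a=1..z=26) + 6.
Applying it to gerbil: g=7→20, e=5→16, r=18→42, b=2→10, i=9→24, l=12→30.

20, 16, 42, 10, 24, 30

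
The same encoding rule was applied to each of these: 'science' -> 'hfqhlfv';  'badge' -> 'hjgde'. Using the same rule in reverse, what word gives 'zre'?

Two steps: reverse the string, then apply a Caesar shift of +3.
Decoding zre: shift back: z−3=w, r−3=o, e−3=b → wob; then reverse → bow.

bow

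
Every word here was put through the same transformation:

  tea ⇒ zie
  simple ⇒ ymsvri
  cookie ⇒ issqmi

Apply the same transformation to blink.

hrmtq

The shift depends on letter class: consonant t→z is +6, but vowel e→i is +4. Two shifts are in play — +4 for a/e/i/o/u, +6 for every other letter.
On blink: b(cons)+6=h, l(cons)+6=r, i(vowel)+4=m, n(cons)+6=t, k(cons)+6=q.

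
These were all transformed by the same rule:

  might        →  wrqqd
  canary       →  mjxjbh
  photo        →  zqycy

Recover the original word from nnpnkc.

The shifts repeat in a cycle of length 2: positions 0,1,… shift by +10, +9, then the pattern repeats.
Decoding nnpnkc: n−10=d, n−9=e, p−10=f, n−9=e, k−10=a, c−9=t.

defeat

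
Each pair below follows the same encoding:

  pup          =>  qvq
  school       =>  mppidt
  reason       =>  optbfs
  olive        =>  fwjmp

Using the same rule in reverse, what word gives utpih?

ghost

The word is reversed, then every letter is shifted forward by 1.
Reversing it on utpih: shift back: u−1=t, t−1=s, p−1=o, i−1=h, h−1=g → tsohg; then reverse → ghost.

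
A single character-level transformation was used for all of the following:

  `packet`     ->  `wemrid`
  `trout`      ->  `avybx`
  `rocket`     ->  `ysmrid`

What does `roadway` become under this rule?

yskkakf

Shifts by position in packet: pos 0: p→w (+7), pos 1: a→e (+4), pos 2: c→m (+10), pos 3: k→r (+7), pos 4: e→i (+4), pos 5: t→d (+10) — repeating every 3. A repeating key of period 3 is used — shifts +7, +4, +10 over and over.
For roadway: r+7=y, o+4=s, a+10=k, d+7=k, w+4=a, a+10=k, y+7=f.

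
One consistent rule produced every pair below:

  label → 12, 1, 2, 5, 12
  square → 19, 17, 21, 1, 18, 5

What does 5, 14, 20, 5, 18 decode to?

enter

l is letter #12 and maps to 12: an offset of 0. Letters become their 1-indexed alphabet positions: a=1 … z=26.
Decoding 5, 14, 20, 5, 18: 5=e, 14=n, 20=t, 5=e, 18=r.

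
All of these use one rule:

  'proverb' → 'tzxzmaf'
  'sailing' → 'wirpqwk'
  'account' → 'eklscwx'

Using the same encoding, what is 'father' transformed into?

jiclma

Shifts by position in proverb: pos 0: p→t (+4), pos 1: r→z (+8), pos 2: o→x (+9), pos 3: v→z (+4), pos 4: e→m (+8), pos 5: r→a (+9) — repeating every 3. A repeating key of period 3 is used — shifts +4, +8, +9 over and over.
Applying it to father: f+4=j, a+8=i, t+9=c, h+4=l, e+8=m, r+9=a.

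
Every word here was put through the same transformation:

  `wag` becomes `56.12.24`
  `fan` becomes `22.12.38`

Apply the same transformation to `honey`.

26.40.38.20.60

w(#23)→56 and a(#1)→12: differences scale by 2, so n = 2·pos + 10. Each letter becomes 2×(its alphabet position, a=1..z=26) + 10.
Applying it to honey: h=8→26, o=15→40, n=14→38, e=5→20, y=25→60.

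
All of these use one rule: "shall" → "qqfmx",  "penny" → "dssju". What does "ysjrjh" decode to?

cement

The output letters match the input read backwards, each shifted +5: shall reversed is llahs. Two steps: reverse the string, then apply a Caesar shift of +5.
Undoing it on ysjrjh: shift back: y−5=t, s−5=n, j−5=e, r−5=m, j−5=e, h−5=c → tnemec; then reverse → cement.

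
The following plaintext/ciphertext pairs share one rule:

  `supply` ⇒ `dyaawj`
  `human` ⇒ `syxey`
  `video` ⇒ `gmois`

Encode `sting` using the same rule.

demyr

The shift depends on letter class: consonant s→d is +11, but vowel u→y is +4. Two shifts are in play — +4 for a/e/i/o/u, +11 for every other letter.
For sting: s(cons)+11=d, t(cons)+11=e, i(vowel)+4=m, n(cons)+11=y, g(cons)+11=r.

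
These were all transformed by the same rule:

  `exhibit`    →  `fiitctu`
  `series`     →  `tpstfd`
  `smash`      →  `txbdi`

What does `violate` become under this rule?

Shifts by position in exhibit: pos 0: e→f (+1), pos 1: x→i (+11), pos 2: h→i (+1), pos 3: i→t (+11) — repeating every 2. The shifts repeat in a cycle of length 2: positions 0,1,… shift by +1, +11, then the pattern repeats.
For violate: v+1=w, i+11=t, o+1=p, l+11=w, a+1=b, t+11=e, e+1=f.

wtpwbef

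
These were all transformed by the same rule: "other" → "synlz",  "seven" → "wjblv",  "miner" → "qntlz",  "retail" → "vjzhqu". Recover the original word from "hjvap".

depth

In other: o→s is +4, t→y is +5, h→n is +6, e→l is +7 — the shift increases by 1 each position. The shift increases by 1 at each position, starting from +4: 4, 5, 6, ….
Reversing it on hjvap: h−4=d, j−5=e, v−6=p, a−7=t, p−8=h.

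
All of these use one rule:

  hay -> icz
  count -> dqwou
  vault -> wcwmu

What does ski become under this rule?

tlk

The shift depends on letter class: consonant h→i is +1, but vowel a→c is +2. Vowels shift forward by 2 and consonants shift forward by 1.
On ski: s(cons)+1=t, k(cons)+1=l, i(vowel)+2=k.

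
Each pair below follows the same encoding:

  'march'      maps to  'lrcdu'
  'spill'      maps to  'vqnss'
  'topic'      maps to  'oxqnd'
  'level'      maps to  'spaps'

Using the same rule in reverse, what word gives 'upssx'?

hello

m(12)→l(11) and a(0)→r(17) fit y≡19x+17 (mod 26); the inverse of 19 mod 26 is 11. Each letter's alphabet position (a=0..z=25) is mapped through 19·x+17 mod 26 — an affine cipher.
Reversing it on upssx: u(20)→11·(20−17)≡7=h; p(15)→11·(15−17)≡4=e; s(18)→11·(18−17)≡11=l; s(18)→11·(18−17)≡11=l; x(23)→11·(23−17)≡14=o (all mod 26).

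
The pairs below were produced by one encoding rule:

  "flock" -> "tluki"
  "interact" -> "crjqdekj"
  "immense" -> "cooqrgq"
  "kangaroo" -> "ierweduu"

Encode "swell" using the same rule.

f(5)→t(19) and l(11)→l(11) fit y≡3x+4 (mod 26); the inverse of 3 mod 26 is 9. This is an affine cipher: with a=0,…,z=25, each position x becomes (3x+4) mod 26.
For swell: s(18)→3·18+4≡6=g; w(22)→3·22+4≡18=s; e(4)→3·4+4≡16=q; l(11)→3·11+4≡11=l; l(11)→3·11+4≡11=l (all mod 26).

gsqll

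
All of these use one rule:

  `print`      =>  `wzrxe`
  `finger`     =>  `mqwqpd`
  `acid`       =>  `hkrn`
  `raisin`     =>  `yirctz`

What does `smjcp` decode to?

lease

The shift increases by 1 at each position, starting from +7: 7, 8, 9, ….
Undoing it on smjcp: s−7=l, m−8=e, j−9=a, c−10=s, p−11=e.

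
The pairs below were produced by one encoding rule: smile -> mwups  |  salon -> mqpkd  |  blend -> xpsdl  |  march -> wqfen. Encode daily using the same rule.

s(18)→m(12) and m(12)→w(22) fit y≡7x+16 (mod 26); the inverse of 7 mod 26 is 15. Each letter's alphabet position (a=0..z=25) is mapped through 7·x+16 mod 26 — an affine cipher.
For daily: d(3)→7·3+16≡11=l; a(0)→7·0+16≡16=q; i(8)→7·8+16≡20=u; l(11)→7·11+16≡15=p; y(24)→7·24+16≡2=c (all mod 26).

lqupc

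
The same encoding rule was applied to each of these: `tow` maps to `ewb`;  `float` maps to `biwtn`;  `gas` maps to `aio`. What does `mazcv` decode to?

The output letters match the input read backwards, each shifted +8: tow reversed is wot. Read the word backwards and shift each letter +8.
Reversing it on mazcv: shift back: m−8=e, a−8=s, z−8=r, c−8=u, v−8=n → esrun; then reverse → nurse.

nurse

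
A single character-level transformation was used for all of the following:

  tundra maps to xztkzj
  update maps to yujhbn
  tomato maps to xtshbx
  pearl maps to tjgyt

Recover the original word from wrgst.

small

Each letter shifts forward by (position + 4), i.e. 4, 5, 6, … — the shift grows by one for each successive letter.
Reversing it on wrgst: w−4=s, r−5=m, g−6=a, s−7=l, t−8=l.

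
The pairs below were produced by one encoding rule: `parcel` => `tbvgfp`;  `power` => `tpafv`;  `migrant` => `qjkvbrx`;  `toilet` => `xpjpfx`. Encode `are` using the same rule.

bvf

The shift depends on letter class: consonant p→t is +4, but vowel a→b is +1. Vowels shift forward by 1 and consonants shift forward by 4.
On are: a(vowel)+1=b, r(cons)+4=v, e(vowel)+1=f.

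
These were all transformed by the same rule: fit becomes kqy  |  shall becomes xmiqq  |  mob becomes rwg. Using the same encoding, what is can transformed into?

his

The shift depends on letter class: consonant f→k is +5, but vowel i→q is +8. Two shifts are in play — +8 for a/e/i/o/u, +5 for every other letter.
For can: c(cons)+5=h, a(vowel)+8=i, n(cons)+5=s.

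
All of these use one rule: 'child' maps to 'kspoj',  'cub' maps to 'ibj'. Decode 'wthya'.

tramp

The output letters match the input read backwards, each shifted +7: child reversed is dlihc. Read the word backwards and shift each letter +7.
Decoding wthya: shift back: w−7=p, t−7=m, h−7=a, y−7=r, a−7=t → pmart; then reverse → tramp.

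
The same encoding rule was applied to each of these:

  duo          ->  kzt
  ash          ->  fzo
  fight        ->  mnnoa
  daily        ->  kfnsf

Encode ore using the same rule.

tyj

The shift depends on letter class: consonant d→k is +7, but vowel u→z is +5. Vowels shift forward by 5 and consonants shift forward by 7.
On ore: o(vowel)+5=t, r(cons)+7=y, e(vowel)+5=j.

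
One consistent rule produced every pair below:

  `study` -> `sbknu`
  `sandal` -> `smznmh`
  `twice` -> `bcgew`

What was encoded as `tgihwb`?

Treating letters as 0–25, the rule is x ↦ 9x + 12 (mod 26).
Reversing it on tgihwb: t(19)→3·(19−12)≡21=v; g(6)→3·(6−12)≡8=i; i(8)→3·(8−12)≡14=o; h(7)→3·(7−12)≡11=l; w(22)→3·(22−12)≡4=e; b(1)→3·(1−12)≡19=t (all mod 26).

violet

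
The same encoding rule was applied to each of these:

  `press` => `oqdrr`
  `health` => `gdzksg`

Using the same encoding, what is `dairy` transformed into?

czhqx

Compare letters: p→o is +25, r→q is +25, e→d is +25 — a constant shift. Each letter is shifted forward by 25 in the alphabet (a Caesar shift of +25).
Applying it to dairy: d+25=c, a+25=z, i+25=h, r+25=q, y+25=x.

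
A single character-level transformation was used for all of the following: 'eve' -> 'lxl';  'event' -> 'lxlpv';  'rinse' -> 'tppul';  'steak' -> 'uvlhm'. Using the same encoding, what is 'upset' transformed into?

The shift depends on letter class: consonant v→x is +2, but vowel e→l is +7. The rule splits by letter class: vowels +7, consonants +2.
On upset: u(vowel)+7=b, p(cons)+2=r, s(cons)+2=u, e(vowel)+7=l, t(cons)+2=v.

brulv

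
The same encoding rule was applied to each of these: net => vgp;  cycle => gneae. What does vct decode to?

rat

The word is reversed, then every letter is shifted forward by 2.
Decoding vct: shift back: v−2=t, c−2=a, t−2=r → tar; then reverse → rat.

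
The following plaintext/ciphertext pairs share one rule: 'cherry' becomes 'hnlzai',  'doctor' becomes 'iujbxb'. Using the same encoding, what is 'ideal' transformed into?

njliu

Each letter shifts forward by (position + 5), i.e. 5, 6, 7, … — the shift grows by one for each successive letter.
For ideal: i+5=n, d+6=j, e+7=l, a+8=i, l+9=u.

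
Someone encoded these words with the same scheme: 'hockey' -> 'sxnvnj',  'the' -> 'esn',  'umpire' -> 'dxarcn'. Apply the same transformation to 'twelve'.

ehnwgn

Vowels shift forward by 9 and consonants shift forward by 11.
Applying it to twelve: t(cons)+11=e, w(cons)+11=h, e(vowel)+9=n, l(cons)+11=w, v(cons)+11=g, e(vowel)+9=n.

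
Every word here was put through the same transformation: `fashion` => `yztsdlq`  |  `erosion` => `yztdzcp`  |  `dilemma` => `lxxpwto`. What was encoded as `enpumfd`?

subject

The word is reversed, then every letter is shifted forward by 11.
Decoding enpumfd: shift back: e−11=t, n−11=c, p−11=e, u−11=j, m−11=b, f−11=u, d−11=s → tcejbus; then reverse → subject.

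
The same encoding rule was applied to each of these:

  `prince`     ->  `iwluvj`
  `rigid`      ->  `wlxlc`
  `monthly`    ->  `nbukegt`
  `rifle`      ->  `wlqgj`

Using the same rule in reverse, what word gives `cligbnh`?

Each letter's alphabet position (a=0..z=25) is mapped through 7·x+7 mod 26 — an affine cipher.
Decoding cligbnh: c(2)→15·(2−7)≡3=d; l(11)→15·(11−7)≡8=i; i(8)→15·(8−7)≡15=p; g(6)→15·(6−7)≡11=l; b(1)→15·(1−7)≡14=o; n(13)→15·(13−7)≡12=m; h(7)→15·(7−7)≡0=a (all mod 26).

diploma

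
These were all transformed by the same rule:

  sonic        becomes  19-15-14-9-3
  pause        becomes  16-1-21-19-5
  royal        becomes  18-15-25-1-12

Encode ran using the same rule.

18-1-14

s is letter #19 and maps to 19: an offset of 0. Letters become their 1-indexed alphabet positions: a=1 … z=26.
On ran: r=18→18, a=1→1, n=14→14.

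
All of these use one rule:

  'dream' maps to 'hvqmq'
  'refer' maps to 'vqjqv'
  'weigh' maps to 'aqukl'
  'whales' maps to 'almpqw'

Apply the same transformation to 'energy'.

The rule splits by letter class: vowels +12, consonants +4.
Applying it to energy: e(vowel)+12=q, n(cons)+4=r, e(vowel)+12=q, r(cons)+4=v, g(cons)+4=k, y(cons)+4=c.

qrqvkc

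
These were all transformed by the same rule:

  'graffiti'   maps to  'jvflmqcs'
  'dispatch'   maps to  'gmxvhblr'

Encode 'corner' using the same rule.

Each letter shifts forward by (position + 3), i.e. 3, 4, 5, … — the shift grows by one for each successive letter.
Applying it to corner: c+3=f, o+4=s, r+5=w, n+6=t, e+7=l, r+8=z.

fswtlz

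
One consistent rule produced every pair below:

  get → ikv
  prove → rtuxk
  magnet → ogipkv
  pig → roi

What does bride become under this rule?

dtofk

The shift depends on letter class: consonant g→i is +2, but vowel e→k is +6. Two shifts are in play — +6 for a/e/i/o/u, +2 for every other letter.
Applying it to bride: b(cons)+2=d, r(cons)+2=t, i(vowel)+6=o, d(cons)+2=f, e(vowel)+6=k.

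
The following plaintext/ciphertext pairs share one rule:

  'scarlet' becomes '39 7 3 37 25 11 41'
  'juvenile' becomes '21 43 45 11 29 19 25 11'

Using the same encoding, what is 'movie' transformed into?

27 31 45 19 11

s(#19)→39 and c(#3)→7: differences scale by 2, so n = 2·pos + 1. The formula is n = 2×(alphabet index, a=1) + 1.
For movie: m=13→27, o=15→31, v=22→45, i=9→19, e=5→11.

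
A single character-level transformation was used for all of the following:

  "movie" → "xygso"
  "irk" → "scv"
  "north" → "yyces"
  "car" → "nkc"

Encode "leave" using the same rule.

The shift depends on letter class: consonant m→x is +11, but vowel o→y is +10. Vowels shift forward by 10 and consonants shift forward by 11.
For leave: l(cons)+11=w, e(vowel)+10=o, a(vowel)+10=k, v(cons)+11=g, e(vowel)+10=o.

wokgo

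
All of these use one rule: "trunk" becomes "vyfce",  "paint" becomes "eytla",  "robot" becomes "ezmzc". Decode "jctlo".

The output letters match the input read backwards, each shifted +11: trunk reversed is knurt. Read the word backwards and shift each letter +11.
Reversing it on jctlo: shift back: j−11=y, c−11=r, t−11=i, l−11=a, o−11=d → yriad; then reverse → dairy.

dairy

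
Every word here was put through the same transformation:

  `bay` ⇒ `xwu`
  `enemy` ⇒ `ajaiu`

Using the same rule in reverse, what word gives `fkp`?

jot

Compare letters: b→x is +22, a→w is +22, y→u is +22 — a constant shift. Each letter is shifted forward by 22 in the alphabet (a Caesar shift of +22).
Reversing it on fkp: f−22=j, k−22=o, p−22=t.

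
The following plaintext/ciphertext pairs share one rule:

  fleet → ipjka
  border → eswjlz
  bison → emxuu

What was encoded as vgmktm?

In fleet: f→i is +3, l→p is +4, e→j is +5, e→k is +6 — the shift increases by 1 each position. The shift increases by 1 at each position, starting from +3: 3, 4, 5, ….
Reversing it on vgmktm: v−3=s, g−4=c, m−5=h, k−6=e, t−7=m, m−8=e.

scheme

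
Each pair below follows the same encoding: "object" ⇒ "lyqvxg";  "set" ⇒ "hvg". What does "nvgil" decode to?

metro

Each pair mirrors across the alphabet (o↔l, b↔y, j↔q): positions sum to 25. Each letter is replaced by its mirror in the alphabet: a↔z, b↔y, c↔x, and so on (the Atbash cipher).
Decoding nvgil: n↔m, v↔e, g↔t, i↔r, l↔o.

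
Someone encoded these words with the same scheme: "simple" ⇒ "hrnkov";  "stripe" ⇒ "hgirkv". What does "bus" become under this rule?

Each pair mirrors across the alphabet (s↔h, i↔r, m↔n): positions sum to 25. Each letter is replaced by its mirror in the alphabet: a↔z, b↔y, c↔x, and so on (the Atbash cipher).
On bus: b↔y, u↔f, s↔h.

yfh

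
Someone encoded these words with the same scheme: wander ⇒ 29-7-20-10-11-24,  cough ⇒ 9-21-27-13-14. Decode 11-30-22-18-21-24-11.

explore

w is letter #23 and maps to 29: an offset of 6. The number is (letter's place in the alphabet, a=1) + 6.
Undoing it on 11-30-22-18-21-24-11: 11→(11−6)÷1=5=e, 30→(30−6)÷1=24=x, 22→(22−6)÷1=16=p, 18→(18−6)÷1=12=l, 21→(21−6)÷1=15=o, 24→(24−6)÷1=18=r, 11→(11−6)÷1=5=e.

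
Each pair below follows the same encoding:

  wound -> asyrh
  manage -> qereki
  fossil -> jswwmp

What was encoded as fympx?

Compare letters: w→a is +4, o→s is +4, u→y is +4 — a constant shift. Every letter moves 4 places later in the alphabet, wrapping around z→a.
Decoding fympx: f−4=b, y−4=u, m−4=i, p−4=l, x−4=t.

built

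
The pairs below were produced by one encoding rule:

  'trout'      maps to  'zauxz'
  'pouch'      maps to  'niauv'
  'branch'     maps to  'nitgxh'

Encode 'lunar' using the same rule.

xgtar

The output letters match the input read backwards, each shifted +6: trout reversed is tuort. Two steps: reverse the string, then apply a Caesar shift of +6.
Applying it to lunar: reverse → ranul; then shift: r+6=x, a+6=g, n+6=t, u+6=a, l+6=r.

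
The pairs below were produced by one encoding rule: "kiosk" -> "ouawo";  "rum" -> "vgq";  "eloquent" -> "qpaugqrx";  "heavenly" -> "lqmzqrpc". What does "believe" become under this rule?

fqpuqzq

The shift depends on letter class: consonant k→o is +4, but vowel i→u is +12. The rule splits by letter class: vowels +12, consonants +4.
On believe: b(cons)+4=f, e(vowel)+12=q, l(cons)+4=p, i(vowel)+12=u, e(vowel)+12=q, v(cons)+4=z, e(vowel)+12=q.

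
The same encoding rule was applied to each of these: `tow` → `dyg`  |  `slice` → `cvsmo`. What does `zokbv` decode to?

pearl

Compare letters: t→d is +10, o→y is +10, w→g is +10 — a constant shift. Each letter is shifted forward by 10 in the alphabet (a Caesar shift of +10).
Undoing it on zokbv: z−10=p, o−10=e, k−10=a, b−10=r, v−10=l.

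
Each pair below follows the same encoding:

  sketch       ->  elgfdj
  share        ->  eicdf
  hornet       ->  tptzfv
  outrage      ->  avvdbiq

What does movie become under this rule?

ypxuf

Shifts by position in sketch: pos 0: s→e (+12), pos 1: k→l (+1), pos 2: e→g (+2), pos 3: t→f (+12), pos 4: c→d (+1), pos 5: h→j (+2) — repeating every 3. The shifts repeat in a cycle of length 3: positions 0,1,… shift by +12, +1, +2, then the pattern repeats.
On movie: m+12=y, o+1=p, v+2=x, i+12=u, e+1=f.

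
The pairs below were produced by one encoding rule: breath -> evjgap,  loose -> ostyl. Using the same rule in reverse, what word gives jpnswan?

glimpse

In breath: b→e is +3, r→v is +4, e→j is +5, a→g is +6 — the shift increases by 1 each position. Each letter shifts forward by (position + 3), i.e. 3, 4, 5, … — the shift grows by one for each successive letter.
Reversing it on jpnswan: j−3=g, p−4=l, n−5=i, s−6=m, w−7=p, a−8=s, n−9=e.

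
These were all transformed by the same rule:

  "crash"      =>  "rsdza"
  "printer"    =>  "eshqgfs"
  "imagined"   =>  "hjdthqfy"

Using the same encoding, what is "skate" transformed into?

zvdgf

This is an affine cipher: with a=0,…,z=25, each position x becomes (7x+3) mod 26.
On skate: s(18)→7·18+3≡25=z; k(10)→7·10+3≡21=v; a(0)→7·0+3≡3=d; t(19)→7·19+3≡6=g; e(4)→7·4+3≡5=f (all mod 26).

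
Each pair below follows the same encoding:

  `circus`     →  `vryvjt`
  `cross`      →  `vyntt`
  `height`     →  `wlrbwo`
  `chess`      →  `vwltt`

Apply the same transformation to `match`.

xfovw

Treating letters as 0–25, the rule is x ↦ 21x + 5 (mod 26).
For match: m(12)→21·12+5≡23=x; a(0)→21·0+5≡5=f; t(19)→21·19+5≡14=o; c(2)→21·2+5≡21=v; h(7)→21·7+5≡22=w (all mod 26).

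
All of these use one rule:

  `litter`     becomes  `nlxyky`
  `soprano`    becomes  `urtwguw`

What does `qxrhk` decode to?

In litter: l→n is +2, i→l is +3, t→x is +4, t→y is +5 — the shift increases by 1 each position. Letter i (0-indexed) is shifted by i+2, so successive shifts are 2, 3, 4, ….
Undoing it on qxrhk: q−2=o, x−3=u, r−4=n, h−5=c, k−6=e.

ounce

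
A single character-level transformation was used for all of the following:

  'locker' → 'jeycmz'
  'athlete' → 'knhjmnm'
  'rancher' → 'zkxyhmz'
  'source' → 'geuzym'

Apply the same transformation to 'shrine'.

ghzoxm

This is an affine cipher: with a=0,…,z=25, each position x becomes (7x+10) mod 26.
For shrine: s(18)→7·18+10≡6=g; h(7)→7·7+10≡7=h; r(17)→7·17+10≡25=z; i(8)→7·8+10≡14=o; n(13)→7·13+10≡23=x; e(4)→7·4+10≡12=m (all mod 26).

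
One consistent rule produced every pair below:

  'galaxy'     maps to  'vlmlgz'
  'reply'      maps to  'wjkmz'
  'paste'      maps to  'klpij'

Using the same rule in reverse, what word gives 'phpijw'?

sister

g(6)→v(21) and a(0)→l(11) fit y≡19x+11 (mod 26); the inverse of 19 mod 26 is 11. Treating letters as 0–25, the rule is x ↦ 19x + 11 (mod 26).
Undoing it on phpijw: p(15)→11·(15−11)≡18=s; h(7)→11·(7−11)≡8=i; p(15)→11·(15−11)≡18=s; i(8)→11·(8−11)≡19=t; j(9)→11·(9−11)≡4=e; w(22)→11·(22−11)≡17=r (all mod 26).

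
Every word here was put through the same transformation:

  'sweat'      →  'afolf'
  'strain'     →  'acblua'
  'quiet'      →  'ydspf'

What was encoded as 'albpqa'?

Each letter shifts forward by (position + 8), i.e. 8, 9, 10, … — the shift grows by one for each successive letter.
Reversing it on albpqa: a−8=s, l−9=c, b−10=r, p−11=e, q−12=e, a−13=n.

screen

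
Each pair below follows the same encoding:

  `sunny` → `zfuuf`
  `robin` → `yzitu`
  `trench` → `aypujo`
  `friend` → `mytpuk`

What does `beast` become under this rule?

iplza

The shift depends on letter class: consonant s→z is +7, but vowel u→f is +11. The rule splits by letter class: vowels +11, consonants +7.
Applying it to beast: b(cons)+7=i, e(vowel)+11=p, a(vowel)+11=l, s(cons)+7=z, t(cons)+7=a.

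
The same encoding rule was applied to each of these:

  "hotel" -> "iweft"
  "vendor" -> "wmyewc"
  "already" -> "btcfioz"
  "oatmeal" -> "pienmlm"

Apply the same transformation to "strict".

Shifts by position in hotel: pos 0: h→i (+1), pos 1: o→w (+8), pos 2: t→e (+11), pos 3: e→f (+1), pos 4: l→t (+8) — repeating every 3. It's a Vigenère-style cipher with numeric key [1,8,11]: position i shifts by key[i mod 3].
For strict: s+1=t, t+8=b, r+11=c, i+1=j, c+8=k, t+11=e.

tbcjke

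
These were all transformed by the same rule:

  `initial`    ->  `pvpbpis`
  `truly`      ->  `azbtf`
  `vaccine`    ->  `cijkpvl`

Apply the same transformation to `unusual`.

Shifts by position in initial: pos 0: i→p (+7), pos 1: n→v (+8), pos 2: i→p (+7), pos 3: t→b (+8) — repeating every 2. A repeating key of period 2 is used — shifts +7, +8 over and over.
On unusual: u+7=b, n+8=v, u+7=b, s+8=a, u+7=b, a+8=i, l+7=s.

bvbabis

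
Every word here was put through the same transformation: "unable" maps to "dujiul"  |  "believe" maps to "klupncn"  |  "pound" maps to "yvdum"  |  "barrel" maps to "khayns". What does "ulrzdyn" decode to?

leisure

The shifts repeat in a cycle of length 2: positions 0,1,… shift by +9, +7, then the pattern repeats.
Decoding ulrzdyn: u−9=l, l−7=e, r−9=i, z−7=s, d−9=u, y−7=r, n−9=e.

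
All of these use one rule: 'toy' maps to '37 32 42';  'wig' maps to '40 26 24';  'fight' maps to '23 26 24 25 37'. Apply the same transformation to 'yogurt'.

t is letter #20 and maps to 37: an offset of 17. Letters become their 1-based position plus 17 (so a→18, b→19, …).
On yogurt: y=25→42, o=15→32, g=7→24, u=21→38, r=18→35, t=20→37.

42 32 24 38 35 37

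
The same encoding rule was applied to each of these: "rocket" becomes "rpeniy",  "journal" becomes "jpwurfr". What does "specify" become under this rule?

In rocket: r→r is +0, o→p is +1, c→e is +2, k→n is +3 — the shift increases by 1 each position. Each letter shifts forward by its position index (0, 1, 2, …) — the shift grows by one for each successive letter.
For specify: s+0=s, p+1=q, e+2=g, c+3=f, i+4=m, f+5=k, y+6=e.

sqgfmke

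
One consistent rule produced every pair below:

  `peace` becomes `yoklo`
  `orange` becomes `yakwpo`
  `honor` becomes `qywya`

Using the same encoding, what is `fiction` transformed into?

The shift depends on letter class: consonant p→y is +9, but vowel e→o is +10. Two shifts are in play — +10 for a/e/i/o/u, +9 for every other letter.
On fiction: f(cons)+9=o, i(vowel)+10=s, c(cons)+9=l, t(cons)+9=c, i(vowel)+10=s, o(vowel)+10=y, n(cons)+9=w.

oslcsyw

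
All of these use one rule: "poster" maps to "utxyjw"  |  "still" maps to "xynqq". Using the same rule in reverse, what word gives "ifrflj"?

Compare letters: p→u is +5, o→t is +5, s→x is +5 — a constant shift. It's a constant shift of +5 (ROT5).
Decoding ifrflj: i−5=d, f−5=a, r−5=m, f−5=a, l−5=g, j−5=e.

damage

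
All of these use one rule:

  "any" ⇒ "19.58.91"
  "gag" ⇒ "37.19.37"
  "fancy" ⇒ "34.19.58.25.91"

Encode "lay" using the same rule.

52.19.91

a(#1)→19 and n(#14)→58: differences scale by 3, so n = 3·pos + 16. Each letter becomes 3×(its alphabet position, a=1..z=26) + 16.
On lay: l=12→52, a=1→19, y=25→91.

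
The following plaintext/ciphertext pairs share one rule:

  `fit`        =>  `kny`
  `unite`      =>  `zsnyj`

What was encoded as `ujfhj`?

Each letter is shifted forward by 5 in the alphabet (a Caesar shift of +5).
Decoding ujfhj: u−5=p, j−5=e, f−5=a, h−5=c, j−5=e.

peace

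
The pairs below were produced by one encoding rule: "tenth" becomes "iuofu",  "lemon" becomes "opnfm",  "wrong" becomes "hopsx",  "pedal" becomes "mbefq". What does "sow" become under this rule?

The output letters match the input read backwards, each shifted +1: tenth reversed is htnet. Two steps: reverse the string, then apply a Caesar shift of +1.
For sow: reverse → wos; then shift: w+1=x, o+1=p, s+1=t.

xpt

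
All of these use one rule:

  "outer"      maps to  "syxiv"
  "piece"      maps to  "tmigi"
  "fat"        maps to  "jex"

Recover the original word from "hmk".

dig

Compare letters: o→s is +4, u→y is +4, t→x is +4 — a constant shift. This is a Caesar cipher with shift 4.
Decoding hmk: h−4=d, m−4=i, k−4=g.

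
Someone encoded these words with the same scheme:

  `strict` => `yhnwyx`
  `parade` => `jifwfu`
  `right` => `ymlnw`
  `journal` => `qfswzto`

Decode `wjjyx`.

The output letters match the input read backwards, each shifted +5: strict reversed is tcirts. Two steps: reverse the string, then apply a Caesar shift of +5.
Undoing it on wjjyx: shift back: w−5=r, j−5=e, j−5=e, y−5=t, x−5=s → reets; then reverse → steer.

steer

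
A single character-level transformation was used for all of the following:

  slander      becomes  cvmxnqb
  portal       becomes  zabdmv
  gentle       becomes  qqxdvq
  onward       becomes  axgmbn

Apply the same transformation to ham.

Two shifts are in play — +12 for a/e/i/o/u, +10 for every other letter.
On ham: h(cons)+10=r, a(vowel)+12=m, m(cons)+10=w.

rmw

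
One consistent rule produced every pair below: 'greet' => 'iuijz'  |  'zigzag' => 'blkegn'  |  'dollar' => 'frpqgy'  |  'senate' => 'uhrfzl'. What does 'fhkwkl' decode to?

degree

In greet: g→i is +2, r→u is +3, e→i is +4, e→j is +5 — the shift increases by 1 each position. The shift increases by 1 at each position, starting from +2: 2, 3, 4, ….
Reversing it on fhkwkl: f−2=d, h−3=e, k−4=g, w−5=r, k−6=e, l−7=e.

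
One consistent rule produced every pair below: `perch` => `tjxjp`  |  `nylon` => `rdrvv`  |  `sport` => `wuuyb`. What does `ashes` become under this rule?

In perch: p→t is +4, e→j is +5, r→x is +6, c→j is +7 — the shift increases by 1 each position. The shift increases by 1 at each position, starting from +4: 4, 5, 6, ….
On ashes: a+4=e, s+5=x, h+6=n, e+7=l, s+8=a.

exnla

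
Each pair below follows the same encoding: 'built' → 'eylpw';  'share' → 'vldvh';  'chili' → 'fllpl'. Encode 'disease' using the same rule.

Shifts by position in built: pos 0: b→e (+3), pos 1: u→y (+4), pos 2: i→l (+3), pos 3: l→p (+4) — repeating every 2. It's a Vigenère-style cipher with numeric key [3,4]: position i shifts by key[i mod 2].
For disease: d+3=g, i+4=m, s+3=v, e+4=i, a+3=d, s+4=w, e+3=h.

gmvidwh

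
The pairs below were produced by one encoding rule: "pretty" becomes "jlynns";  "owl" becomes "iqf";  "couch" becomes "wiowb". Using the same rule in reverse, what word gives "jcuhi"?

Compare letters: p→j is +20, r→l is +20, e→y is +20 — a constant shift. Each letter is shifted forward by 20 in the alphabet (a Caesar shift of +20).
Decoding jcuhi: j−20=p, c−20=i, u−20=a, h−20=n, i−20=o.

piano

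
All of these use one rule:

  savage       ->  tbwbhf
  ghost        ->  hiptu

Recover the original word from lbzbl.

kayak

Compare letters: s→t is +1, a→b is +1, v→w is +1 — a constant shift. Every letter moves 1 place later in the alphabet, wrapping around z→a.
Reversing it on lbzbl: l−1=k, b−1=a, z−1=y, b−1=a, l−1=k.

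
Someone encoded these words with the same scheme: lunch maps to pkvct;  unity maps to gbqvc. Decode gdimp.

heavy

The output letters match the input read backwards, each shifted +8: lunch reversed is hcnul. The word is reversed, then every letter is shifted forward by 8.
Reversing it on gdimp: shift back: g−8=y, d−8=v, i−8=a, m−8=e, p−8=h → yvaeh; then reverse → heavy.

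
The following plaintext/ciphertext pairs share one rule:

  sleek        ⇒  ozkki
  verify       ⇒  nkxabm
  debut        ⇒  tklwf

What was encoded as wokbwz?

useful

Treating letters as 0–25, the rule is x ↦ 17x + 20 (mod 26).
Reversing it on wokbwz: w(22)→23·(22−20)≡20=u; o(14)→23·(14−20)≡18=s; k(10)→23·(10−20)≡4=e; b(1)→23·(1−20)≡5=f; w(22)→23·(22−20)≡20=u; z(25)→23·(25−20)≡11=l (all mod 26).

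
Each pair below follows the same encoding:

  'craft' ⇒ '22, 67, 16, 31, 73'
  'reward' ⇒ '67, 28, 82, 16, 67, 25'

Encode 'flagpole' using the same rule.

c(#3)→22 and r(#18)→67: differences scale by 3, so n = 3·pos + 13. Each letter becomes 3×(its alphabet position, a=1..z=26) + 13.
Applying it to flagpole: f=6→31, l=12→49, a=1→16, g=7→34, p=16→61, o=15→58, l=12→49, e=5→28.

31, 49, 16, 34, 61, 58, 49, 28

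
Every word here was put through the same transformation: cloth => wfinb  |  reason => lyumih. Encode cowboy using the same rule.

Compare letters: c→w is +20, l→f is +20, o→i is +20 — a constant shift. Every letter moves 20 places later in the alphabet, wrapping around z→a.
On cowboy: c+20=w, o+20=i, w+20=q, b+20=v, o+20=i, y+20=s.

wiqvis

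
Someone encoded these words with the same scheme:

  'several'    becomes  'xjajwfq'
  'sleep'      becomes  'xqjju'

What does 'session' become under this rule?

Compare letters: s→x is +5, e→j is +5, v→a is +5 — a constant shift. Each letter is shifted forward by 5 in the alphabet (a Caesar shift of +5).
For session: s+5=x, e+5=j, s+5=x, s+5=x, i+5=n, o+5=t, n+5=s.

xjxxnts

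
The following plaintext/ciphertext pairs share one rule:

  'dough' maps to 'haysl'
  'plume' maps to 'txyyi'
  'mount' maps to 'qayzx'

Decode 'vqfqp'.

Shifts by position in dough: pos 0: d→h (+4), pos 1: o→a (+12), pos 2: u→y (+4), pos 3: g→s (+12) — repeating every 2. A repeating key of period 2 is used — shifts +4, +12 over and over.
Undoing it on vqfqp: v−4=r, q−12=e, f−4=b, q−12=e, p−4=l.

rebel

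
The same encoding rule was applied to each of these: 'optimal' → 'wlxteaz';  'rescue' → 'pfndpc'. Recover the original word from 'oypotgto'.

dividend

The output letters match the input read backwards, each shifted +11: optimal reversed is lamitpo. The word is reversed, then every letter is shifted forward by 11.
Reversing it on oypotgto: shift back: o−11=d, y−11=n, p−11=e, o−11=d, t−11=i, g−11=v, t−11=i, o−11=d → dnedivid; then reverse → dividend.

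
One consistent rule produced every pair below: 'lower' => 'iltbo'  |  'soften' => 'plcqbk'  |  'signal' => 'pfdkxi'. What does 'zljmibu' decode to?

This is a Caesar cipher with shift 23.
Reversing it on zljmibu: z−23=c, l−23=o, j−23=m, m−23=p, i−23=l, b−23=e, u−23=x.

complex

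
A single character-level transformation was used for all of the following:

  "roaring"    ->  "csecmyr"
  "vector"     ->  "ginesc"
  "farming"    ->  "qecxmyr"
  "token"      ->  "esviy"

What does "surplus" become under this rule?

dycawyd

The shift depends on letter class: consonant r→c is +11, but vowel o→s is +4. The rule splits by letter class: vowels +4, consonants +11.
For surplus: s(cons)+11=d, u(vowel)+4=y, r(cons)+11=c, p(cons)+11=a, l(cons)+11=w, u(vowel)+4=y, s(cons)+11=d.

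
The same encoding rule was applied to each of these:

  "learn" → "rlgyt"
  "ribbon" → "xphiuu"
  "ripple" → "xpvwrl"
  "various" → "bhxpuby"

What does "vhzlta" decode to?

patent

It's a Vigenère-style cipher with numeric key [6,7]: position i shifts by key[i mod 2].
Decoding vhzlta: v−6=p, h−7=a, z−6=t, l−7=e, t−6=n, a−7=t.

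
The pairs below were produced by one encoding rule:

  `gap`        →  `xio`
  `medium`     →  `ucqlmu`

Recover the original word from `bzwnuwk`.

comfort

The output letters match the input read backwards, each shifted +8: gap reversed is pag. Read the word backwards and shift each letter +8.
Undoing it on bzwnuwk: shift back: b−8=t, z−8=r, w−8=o, n−8=f, u−8=m, w−8=o, k−8=c → trofmoc; then reverse → comfort.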